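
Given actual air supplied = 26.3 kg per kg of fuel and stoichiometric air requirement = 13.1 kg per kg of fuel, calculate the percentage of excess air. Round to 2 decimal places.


Excess air = actual - stoichiometric = 26.3 - 13.1 = 13.20 kg/kg fuel
Excess air % = (excess / stoich) * 100 = (13.20 / 13.1) * 100 = 100.76%


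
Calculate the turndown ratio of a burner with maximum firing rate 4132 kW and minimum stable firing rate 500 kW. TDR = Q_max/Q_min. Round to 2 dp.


TDR = Q_max / Q_min
TDR = 4132 / 500 = 8.26


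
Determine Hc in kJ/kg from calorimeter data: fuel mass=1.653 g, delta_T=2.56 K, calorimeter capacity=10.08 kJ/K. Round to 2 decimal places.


Hc = C_cal * delta_T / m_fuel
Q_released = 10.08 * 2.56 = 25.8048 kJ
m_fuel = 1.653 g = 1.653/1000 kg = 0.001653 kg
Hc = 25.8048 / 0.001653 = 15610.89 kJ/kg


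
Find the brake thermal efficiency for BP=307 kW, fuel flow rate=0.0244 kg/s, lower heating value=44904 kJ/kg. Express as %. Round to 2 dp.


eta_BTE = (BP / (mf * LHV)) * 100
Denominator = 0.0244 * 44904 = 1095.6576 kW
eta_BTE = (307 / 1095.6576) * 100 = 28.02%


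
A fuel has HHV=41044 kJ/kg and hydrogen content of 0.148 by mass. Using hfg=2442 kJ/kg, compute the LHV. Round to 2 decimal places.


LHV = HHV - hfg * 9 * H
Water correction = 2442 * 9 * 0.148 = 3252.744 kJ/kg
LHV = 41044 - 3252.744 = 37791.26 kJ/kg


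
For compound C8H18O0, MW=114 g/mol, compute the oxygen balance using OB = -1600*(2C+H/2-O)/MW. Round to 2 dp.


OB = -1600 * (2C + H/2 - O) / MW
Inner = 2*8 + 18/2 - 0 = 25.00
OB = -1600 * 25.00 / 114 = -350.88%


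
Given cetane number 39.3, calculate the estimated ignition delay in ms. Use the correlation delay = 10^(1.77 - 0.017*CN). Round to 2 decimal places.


delay = 10^(1.77 - 0.017*CN)
Exponent = 1.77 - 0.017*39.3 = 1.1019
delay = 10^1.1019 = 12.64 ms


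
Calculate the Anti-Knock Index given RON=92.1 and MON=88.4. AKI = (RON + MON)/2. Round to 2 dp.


AKI = (RON + MON) / 2
AKI = (92.1 + 88.4) / 2
AKI = 180.5 / 2 = 90.25


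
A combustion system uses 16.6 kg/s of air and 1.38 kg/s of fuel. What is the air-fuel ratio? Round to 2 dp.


AFR = m_air / m_fuel
AFR = 16.6 / 1.38 = 12.03


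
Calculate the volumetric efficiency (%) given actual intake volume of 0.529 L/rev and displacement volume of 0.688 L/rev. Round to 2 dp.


eta_v = (V_actual / V_disp) * 100
Ratio = 0.529 / 0.688 = 0.7689
eta_v = 0.7689 * 100 = 76.89%


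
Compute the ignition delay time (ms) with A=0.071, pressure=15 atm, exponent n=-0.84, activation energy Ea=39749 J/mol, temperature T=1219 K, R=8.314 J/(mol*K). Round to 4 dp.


tau = A * P^n * exp(Ea/(R*T))
P^n = 15^(-0.84) = 0.10282136
Ea/(R*T) = 39749/(8.314*1219) = 3.922044
exp(Ea/(R*T)) = 50.503578
tau = 0.071 * 0.10282136 * 50.503578 = 0.3687 ms


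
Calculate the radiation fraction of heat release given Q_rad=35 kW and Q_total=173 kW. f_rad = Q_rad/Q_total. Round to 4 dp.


f_rad = Q_rad / Q_total
f_rad = 35 / 173 = 0.2023


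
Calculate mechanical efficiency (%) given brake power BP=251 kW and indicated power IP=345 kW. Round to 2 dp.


eta_mech = (BP / IP) * 100
Ratio = 251 / 345 = 0.7275
eta_mech = 0.7275 * 100 = 72.75%


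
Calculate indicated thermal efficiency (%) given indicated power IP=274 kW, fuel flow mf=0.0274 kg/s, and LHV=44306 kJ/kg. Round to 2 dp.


eta_ith = (IP / (mf * LHV)) * 100
Denominator = 0.0274 * 44306 = 1213.9844 kW
eta_ith = (274 / 1213.9844) * 100 = 22.57%


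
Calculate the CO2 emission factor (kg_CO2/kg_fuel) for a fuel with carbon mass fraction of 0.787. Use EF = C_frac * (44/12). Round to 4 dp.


EF = C_frac * (M_CO2 / M_C)
EF = 0.787 * (44/12)
EF = 0.787 * 3.666667 = 2.8857 kg_CO2/kg_fuel


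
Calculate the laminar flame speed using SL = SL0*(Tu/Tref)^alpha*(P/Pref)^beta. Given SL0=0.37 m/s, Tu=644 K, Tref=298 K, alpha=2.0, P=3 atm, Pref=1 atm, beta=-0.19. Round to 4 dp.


SL = SL0 * (Tu/Tref)^alpha * (P/Pref)^beta
T ratio = 644/298 = 2.16107383
(T ratio)^alpha = 2.16107383^2.0 = 4.670240
(P/Pref)^beta = 3^(-0.19) = 0.811609
SL = 0.37 * 4.670240 * 0.811609 = 1.4025 m/s


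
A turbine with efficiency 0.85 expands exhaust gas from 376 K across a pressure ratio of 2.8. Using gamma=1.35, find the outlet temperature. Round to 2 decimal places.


T_out = T_in * (1 - eta * (1 - PR^(-(gamma-1)/gamma)))
Exponent = -(1.35-1)/1.35 = -0.25925926
PR^exp = 2.8^(-0.25925926) = 0.76572026
Factor = 1 - 0.85*(1 - 0.76572026) = 0.80086222
T_out = 376 * 0.80086222 = 301.12 K


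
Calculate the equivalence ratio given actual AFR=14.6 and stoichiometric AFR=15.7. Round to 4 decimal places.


phi = AFR_stoich / AFR_actual
phi = 15.7 / 14.6 = 1.0753


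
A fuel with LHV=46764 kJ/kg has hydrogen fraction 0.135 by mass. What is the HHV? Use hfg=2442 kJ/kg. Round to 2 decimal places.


HHV = LHV + hfg * 9 * H
Water addition = 2442 * 9 * 0.135 = 2967.030 kJ/kg
HHV = 46764 + 2967.030 = 49731.03 kJ/kg


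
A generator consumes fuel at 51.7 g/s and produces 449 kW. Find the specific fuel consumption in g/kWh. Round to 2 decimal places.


SFC = (mf / BP) * 3600
Rate = 51.7 / 449 = 0.115145 g/(s*kW)
SFC = 0.115145 * 3600 = 414.52 g/kWh


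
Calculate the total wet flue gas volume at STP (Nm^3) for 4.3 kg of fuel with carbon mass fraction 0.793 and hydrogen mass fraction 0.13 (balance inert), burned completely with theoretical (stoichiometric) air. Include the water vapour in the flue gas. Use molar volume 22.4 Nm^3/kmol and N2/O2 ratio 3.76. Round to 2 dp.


Per kg fuel: CO2 = (C/12 kmol)*22.4 = (0.793/12)*22.4 = 1.48027 Nm^3
Per kg fuel: H2O = (H/2 kmol)*22.4 = (0.13/2)*22.4 = 1.45600 Nm^3
O2 needed per kg fuel = C/12 + H/4 = 0.793/12 + 0.13/4 = 0.09858333 kmol
Per kg fuel: N2 = O2*3.76*22.4 = 0.09858333*3.76*22.4 = 8.30308 Nm^3
Total per kg = 1.48027 + 1.45600 + 8.30308 = 11.23935 Nm^3
Total = 11.23935 * 4.3 = 48.33 Nm^3


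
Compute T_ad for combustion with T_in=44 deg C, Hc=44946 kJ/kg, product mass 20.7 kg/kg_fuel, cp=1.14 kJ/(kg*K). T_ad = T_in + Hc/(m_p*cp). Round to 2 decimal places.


T_ad = T_in + Hc / (m_p * cp)
Denominator = 20.7 * 1.14 = 23.5980
Temperature rise = 44946 / 23.5980 = 1904.65 K
T_ad = 44 + 1904.65 = 1948.65 deg C


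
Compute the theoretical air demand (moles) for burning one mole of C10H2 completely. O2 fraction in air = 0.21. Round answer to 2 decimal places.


Balanced combustion: C10H2 + 10.5 O2 -> 10 CO2 + 1 H2O
O2 needed = C + H/4 = 10 + 2/4 = 10.50 moles
Air moles = O2 / 0.21 = 10.50 / 0.21 = 50.00 moles air


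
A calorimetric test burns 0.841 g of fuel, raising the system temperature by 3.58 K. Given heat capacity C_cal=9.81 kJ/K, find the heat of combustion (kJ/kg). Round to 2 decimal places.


Hc = C_cal * delta_T / m_fuel
Q_released = 9.81 * 3.58 = 35.1198 kJ
m_fuel = 0.841 g = 0.841/1000 kg = 0.000841 kg
Hc = 35.1198 / 0.000841 = 41759.57 kJ/kg


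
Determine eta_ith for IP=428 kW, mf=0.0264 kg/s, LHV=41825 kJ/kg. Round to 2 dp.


eta_ith = (IP / (mf * LHV)) * 100
Denominator = 0.0264 * 41825 = 1104.1800 kW
eta_ith = (428 / 1104.1800) * 100 = 38.76%


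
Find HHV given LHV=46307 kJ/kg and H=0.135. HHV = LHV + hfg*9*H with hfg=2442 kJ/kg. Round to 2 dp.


HHV = LHV + hfg * 9 * H
Water addition = 2442 * 9 * 0.135 = 2967.030 kJ/kg
HHV = 46307 + 2967.030 = 49274.03 kJ/kg


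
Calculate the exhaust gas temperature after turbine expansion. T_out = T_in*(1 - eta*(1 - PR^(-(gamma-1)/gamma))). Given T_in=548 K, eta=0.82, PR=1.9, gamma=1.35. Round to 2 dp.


T_out = T_in * (1 - eta * (1 - PR^(-(gamma-1)/gamma)))
Exponent = -(1.35-1)/1.35 = -0.25925926
PR^exp = 1.9^(-0.25925926) = 0.84670193
Factor = 1 - 0.82*(1 - 0.84670193) = 0.87429558
T_out = 548 * 0.87429558 = 479.11 K


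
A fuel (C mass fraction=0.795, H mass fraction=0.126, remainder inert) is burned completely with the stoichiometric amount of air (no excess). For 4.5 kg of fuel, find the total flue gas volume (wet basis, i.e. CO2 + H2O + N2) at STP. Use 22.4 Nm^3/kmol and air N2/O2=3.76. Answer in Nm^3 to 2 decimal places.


Per kg fuel: CO2 = (C/12 kmol)*22.4 = (0.795/12)*22.4 = 1.48400 Nm^3
Per kg fuel: H2O = (H/2 kmol)*22.4 = (0.126/2)*22.4 = 1.41120 Nm^3
O2 needed per kg fuel = C/12 + H/4 = 0.795/12 + 0.126/4 = 0.09775000 kmol
Per kg fuel: N2 = O2*3.76*22.4 = 0.09775000*3.76*22.4 = 8.23290 Nm^3
Total per kg = 1.48400 + 1.41120 + 8.23290 = 11.12810 Nm^3
Total = 11.12810 * 4.5 = 50.08 Nm^3


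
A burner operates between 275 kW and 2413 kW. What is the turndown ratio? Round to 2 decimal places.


TDR = Q_max / Q_min
TDR = 2413 / 275 = 8.77


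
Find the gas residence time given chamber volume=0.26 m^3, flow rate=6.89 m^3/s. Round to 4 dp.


tau = V / Q_flow
tau = 0.26 / 6.89 = 0.0377 s


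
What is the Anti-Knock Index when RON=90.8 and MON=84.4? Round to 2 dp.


AKI = (RON + MON) / 2
AKI = (90.8 + 84.4) / 2
AKI = 175.2 / 2 = 87.60


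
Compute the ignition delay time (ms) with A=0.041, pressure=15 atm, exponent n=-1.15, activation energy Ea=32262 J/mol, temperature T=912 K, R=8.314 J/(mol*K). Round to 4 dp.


tau = A * P^n * exp(Ea/(R*T))
P^n = 15^(-1.15) = 0.04441146
Ea/(R*T) = 32262/(8.314*912) = 4.254871
exp(Ea/(R*T)) = 70.447750
tau = 0.041 * 0.04441146 * 70.447750 = 0.1283 ms


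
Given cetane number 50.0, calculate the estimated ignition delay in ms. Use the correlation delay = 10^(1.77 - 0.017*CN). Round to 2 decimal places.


delay = 10^(1.77 - 0.017*CN)
Exponent = 1.77 - 0.017*50.0 = 0.9200
delay = 10^0.9200 = 8.32 ms


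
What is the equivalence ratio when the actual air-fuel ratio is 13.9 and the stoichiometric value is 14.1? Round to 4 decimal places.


phi = AFR_stoich / AFR_actual
phi = 14.1 / 13.9 = 1.0144


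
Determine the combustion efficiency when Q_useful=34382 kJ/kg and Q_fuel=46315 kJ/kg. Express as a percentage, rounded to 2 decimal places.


Efficiency = (Q_useful / Q_fuel) * 100
Efficiency = (34382 / 46315) * 100
Efficiency = 0.7424 * 100 = 74.24%


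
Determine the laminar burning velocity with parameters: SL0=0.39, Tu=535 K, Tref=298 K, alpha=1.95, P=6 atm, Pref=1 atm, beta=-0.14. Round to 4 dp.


SL = SL0 * (Tu/Tref)^alpha * (P/Pref)^beta
T ratio = 535/298 = 1.79530201
(T ratio)^alpha = 1.79530201^1.95 = 3.130172
(P/Pref)^beta = 6^(-0.14) = 0.778142
SL = 0.39 * 3.130172 * 0.778142 = 0.9499 m/s


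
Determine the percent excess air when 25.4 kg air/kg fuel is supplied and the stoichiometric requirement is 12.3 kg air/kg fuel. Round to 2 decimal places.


Excess air = actual - stoichiometric = 25.4 - 12.3 = 13.10 kg/kg fuel
Excess air % = (excess / stoich) * 100 = (13.10 / 12.3) * 100 = 106.50%


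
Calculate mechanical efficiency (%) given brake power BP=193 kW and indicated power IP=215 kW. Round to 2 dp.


eta_mech = (BP / IP) * 100
Ratio = 193 / 215 = 0.8977
eta_mech = 0.8977 * 100 = 89.77%


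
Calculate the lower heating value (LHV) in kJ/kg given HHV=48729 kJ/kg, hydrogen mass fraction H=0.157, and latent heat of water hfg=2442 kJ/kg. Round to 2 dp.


LHV = HHV - hfg * 9 * H
Water correction = 2442 * 9 * 0.157 = 3450.546 kJ/kg
LHV = 48729 - 3450.546 = 45278.45 kJ/kg


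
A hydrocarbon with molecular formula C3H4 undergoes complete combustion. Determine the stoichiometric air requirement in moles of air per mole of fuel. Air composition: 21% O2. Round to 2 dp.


Balanced combustion: C3H4 + 4 O2 -> 3 CO2 + 2 H2O
O2 needed = C + H/4 = 3 + 4/4 = 4.00 moles
Air moles = O2 / 0.21 = 4.00 / 0.21 = 19.05 moles air


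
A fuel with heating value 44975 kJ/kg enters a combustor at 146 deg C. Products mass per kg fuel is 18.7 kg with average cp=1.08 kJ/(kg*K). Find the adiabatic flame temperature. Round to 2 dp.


T_ad = T_in + Hc / (m_p * cp)
Denominator = 18.7 * 1.08 = 20.1960
Temperature rise = 44975 / 20.1960 = 2226.93 K
T_ad = 146 + 2226.93 = 2372.93 deg C


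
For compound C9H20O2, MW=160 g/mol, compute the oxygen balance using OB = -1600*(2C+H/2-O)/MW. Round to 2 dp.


OB = -1600 * (2C + H/2 - O) / MW
Inner = 2*9 + 20/2 - 2 = 26.00
OB = -1600 * 26.00 / 160 = -260.00%


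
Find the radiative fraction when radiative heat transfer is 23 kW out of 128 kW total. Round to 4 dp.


f_rad = Q_rad / Q_total
f_rad = 23 / 128 = 0.1797


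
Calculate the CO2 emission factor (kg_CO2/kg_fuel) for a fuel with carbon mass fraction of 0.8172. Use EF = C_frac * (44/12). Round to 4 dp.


EF = C_frac * (M_CO2 / M_C)
EF = 0.8172 * (44/12)
EF = 0.8172 * 3.666667 = 2.9964 kg_CO2/kg_fuel


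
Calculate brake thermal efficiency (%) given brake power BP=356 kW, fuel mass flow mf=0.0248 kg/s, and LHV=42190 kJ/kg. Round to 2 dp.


eta_BTE = (BP / (mf * LHV)) * 100
Denominator = 0.0248 * 42190 = 1046.3120 kW
eta_BTE = (356 / 1046.3120) * 100 = 34.02%


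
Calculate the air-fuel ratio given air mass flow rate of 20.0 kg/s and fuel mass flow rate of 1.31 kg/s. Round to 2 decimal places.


AFR = m_air / m_fuel
AFR = 20.0 / 1.31 = 15.27


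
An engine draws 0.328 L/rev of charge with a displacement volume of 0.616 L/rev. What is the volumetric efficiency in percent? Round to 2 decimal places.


eta_v = (V_actual / V_disp) * 100
Ratio = 0.328 / 0.616 = 0.5325
eta_v = 0.5325 * 100 = 53.25%


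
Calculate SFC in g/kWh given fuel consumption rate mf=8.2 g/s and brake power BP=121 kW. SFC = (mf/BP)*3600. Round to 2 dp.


SFC = (mf / BP) * 3600
Rate = 8.2 / 121 = 0.067769 g/(s*kW)
SFC = 0.067769 * 3600 = 243.97 g/kWh


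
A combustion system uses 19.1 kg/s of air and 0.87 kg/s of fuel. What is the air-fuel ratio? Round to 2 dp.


AFR = m_air / m_fuel
AFR = 19.1 / 0.87 = 21.95


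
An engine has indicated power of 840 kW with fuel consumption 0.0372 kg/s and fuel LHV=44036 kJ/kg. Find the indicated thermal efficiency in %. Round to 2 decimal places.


eta_ith = (IP / (mf * LHV)) * 100
Denominator = 0.0372 * 44036 = 1638.1392 kW
eta_ith = (840 / 1638.1392) * 100 = 51.28%


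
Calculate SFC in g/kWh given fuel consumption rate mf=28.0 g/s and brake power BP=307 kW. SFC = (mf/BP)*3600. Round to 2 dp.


SFC = (mf / BP) * 3600
Rate = 28.0 / 307 = 0.091205 g/(s*kW)
SFC = 0.091205 * 3600 = 328.34 g/kWh


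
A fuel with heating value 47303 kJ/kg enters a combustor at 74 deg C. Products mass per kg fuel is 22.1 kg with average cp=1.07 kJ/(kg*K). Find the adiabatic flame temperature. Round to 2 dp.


T_ad = T_in + Hc / (m_p * cp)
Denominator = 22.1 * 1.07 = 23.6470
Temperature rise = 47303 / 23.6470 = 2000.38 K
T_ad = 74 + 2000.38 = 2074.38 deg C


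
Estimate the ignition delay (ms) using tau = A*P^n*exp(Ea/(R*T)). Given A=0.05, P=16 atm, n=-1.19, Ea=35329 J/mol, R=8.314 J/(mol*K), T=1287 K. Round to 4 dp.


tau = A * P^n * exp(Ea/(R*T))
P^n = 16^(-1.19) = 0.03690602
Ea/(R*T) = 35329/(8.314*1287) = 3.301739
exp(Ea/(R*T)) = 27.159837
tau = 0.05 * 0.03690602 * 27.159837 = 0.0501 ms


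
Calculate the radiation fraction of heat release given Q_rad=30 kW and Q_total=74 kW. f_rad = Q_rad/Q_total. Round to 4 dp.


f_rad = Q_rad / Q_total
f_rad = 30 / 74 = 0.4054


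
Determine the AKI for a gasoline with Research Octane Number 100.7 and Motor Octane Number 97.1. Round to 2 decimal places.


AKI = (RON + MON) / 2
AKI = (100.7 + 97.1) / 2
AKI = 197.8 / 2 = 98.90


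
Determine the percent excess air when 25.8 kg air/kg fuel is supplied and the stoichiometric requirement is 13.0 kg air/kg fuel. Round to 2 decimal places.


Excess air = actual - stoichiometric = 25.8 - 13.0 = 12.80 kg/kg fuel
Excess air % = (excess / stoich) * 100 = (12.80 / 13.0) * 100 = 98.46%


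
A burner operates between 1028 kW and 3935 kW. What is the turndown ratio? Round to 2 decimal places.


TDR = Q_max / Q_min
TDR = 3935 / 1028 = 3.83


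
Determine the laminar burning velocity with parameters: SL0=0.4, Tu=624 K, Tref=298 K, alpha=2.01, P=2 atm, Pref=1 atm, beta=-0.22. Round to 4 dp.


SL = SL0 * (Tu/Tref)^alpha * (P/Pref)^beta
T ratio = 624/298 = 2.09395973
(T ratio)^alpha = 2.09395973^2.01 = 4.417193
(P/Pref)^beta = 2^(-0.22) = 0.858565
SL = 0.4 * 4.417193 * 0.858565 = 1.5170 m/s


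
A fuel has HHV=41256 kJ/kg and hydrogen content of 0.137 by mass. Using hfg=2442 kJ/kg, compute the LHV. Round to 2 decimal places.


LHV = HHV - hfg * 9 * H
Water correction = 2442 * 9 * 0.137 = 3010.986 kJ/kg
LHV = 41256 - 3010.986 = 38245.01 kJ/kg


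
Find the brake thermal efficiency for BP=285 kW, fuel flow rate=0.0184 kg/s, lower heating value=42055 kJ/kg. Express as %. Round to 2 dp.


eta_BTE = (BP / (mf * LHV)) * 100
Denominator = 0.0184 * 42055 = 773.8120 kW
eta_BTE = (285 / 773.8120) * 100 = 36.83%


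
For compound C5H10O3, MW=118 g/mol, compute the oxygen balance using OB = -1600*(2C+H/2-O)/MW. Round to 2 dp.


OB = -1600 * (2C + H/2 - O) / MW
Inner = 2*5 + 10/2 - 3 = 12.00
OB = -1600 * 12.00 / 118 = -162.71%


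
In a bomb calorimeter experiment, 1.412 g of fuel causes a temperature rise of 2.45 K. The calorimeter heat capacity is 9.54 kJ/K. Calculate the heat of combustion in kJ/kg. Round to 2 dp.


Hc = C_cal * delta_T / m_fuel
Q_released = 9.54 * 2.45 = 23.3730 kJ
m_fuel = 1.412 g = 1.412/1000 kg = 0.001412 kg
Hc = 23.3730 / 0.001412 = 16553.12 kJ/kg


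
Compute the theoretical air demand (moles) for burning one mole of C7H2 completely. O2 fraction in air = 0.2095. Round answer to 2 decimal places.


Balanced combustion: C7H2 + 7.5 O2 -> 7 CO2 + 1 H2O
O2 needed = C + H/4 = 7 + 2/4 = 7.50 moles
Air moles = O2 / 0.2095 = 7.50 / 0.2095 = 35.80 moles air


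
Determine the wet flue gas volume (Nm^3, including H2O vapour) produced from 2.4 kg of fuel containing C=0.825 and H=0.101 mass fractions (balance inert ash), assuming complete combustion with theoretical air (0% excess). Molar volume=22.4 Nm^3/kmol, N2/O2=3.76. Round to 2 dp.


Per kg fuel: CO2 = (C/12 kmol)*22.4 = (0.825/12)*22.4 = 1.54000 Nm^3
Per kg fuel: H2O = (H/2 kmol)*22.4 = (0.101/2)*22.4 = 1.13120 Nm^3
O2 needed per kg fuel = C/12 + H/4 = 0.825/12 + 0.101/4 = 0.09400000 kmol
Per kg fuel: N2 = O2*3.76*22.4 = 0.09400000*3.76*22.4 = 7.91706 Nm^3
Total per kg = 1.54000 + 1.13120 + 7.91706 = 10.58826 Nm^3
Total = 10.58826 * 2.4 = 25.41 Nm^3


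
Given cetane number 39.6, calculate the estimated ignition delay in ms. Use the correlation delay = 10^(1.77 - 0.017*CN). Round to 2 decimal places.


delay = 10^(1.77 - 0.017*CN)
Exponent = 1.77 - 0.017*39.6 = 1.0968
delay = 10^1.0968 = 12.50 ms


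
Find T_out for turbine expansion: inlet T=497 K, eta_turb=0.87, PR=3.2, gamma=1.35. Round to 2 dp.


T_out = T_in * (1 - eta * (1 - PR^(-(gamma-1)/gamma)))
Exponent = -(1.35-1)/1.35 = -0.25925926
PR^exp = 3.2^(-0.25925926) = 0.73966521
Factor = 1 - 0.87*(1 - 0.73966521) = 0.77350873
T_out = 497 * 0.77350873 = 384.43 K


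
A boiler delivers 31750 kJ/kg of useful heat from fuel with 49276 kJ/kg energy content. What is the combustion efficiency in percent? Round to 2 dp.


Efficiency = (Q_useful / Q_fuel) * 100
Efficiency = (31750 / 49276) * 100
Efficiency = 0.6443 * 100 = 64.43%


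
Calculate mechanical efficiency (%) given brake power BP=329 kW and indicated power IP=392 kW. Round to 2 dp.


eta_mech = (BP / IP) * 100
Ratio = 329 / 392 = 0.8393
eta_mech = 0.8393 * 100 = 83.93%


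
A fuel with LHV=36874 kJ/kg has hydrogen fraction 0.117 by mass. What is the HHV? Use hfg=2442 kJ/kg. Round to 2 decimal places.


HHV = LHV + hfg * 9 * H
Water addition = 2442 * 9 * 0.117 = 2571.426 kJ/kg
HHV = 36874 + 2571.426 = 39445.43 kJ/kg


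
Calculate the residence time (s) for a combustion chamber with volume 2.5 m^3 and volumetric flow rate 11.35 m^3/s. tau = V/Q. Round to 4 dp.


tau = V / Q_flow
tau = 2.5 / 11.35 = 0.2203 s


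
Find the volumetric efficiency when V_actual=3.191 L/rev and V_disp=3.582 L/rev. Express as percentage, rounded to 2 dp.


eta_v = (V_actual / V_disp) * 100
Ratio = 3.191 / 3.582 = 0.8908
eta_v = 0.8908 * 100 = 89.08%


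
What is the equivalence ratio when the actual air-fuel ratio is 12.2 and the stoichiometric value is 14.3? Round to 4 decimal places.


phi = AFR_stoich / AFR_actual
phi = 14.3 / 12.2 = 1.1721


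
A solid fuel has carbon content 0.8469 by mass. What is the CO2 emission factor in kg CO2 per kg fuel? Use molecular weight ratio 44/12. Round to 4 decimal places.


EF = C_frac * (M_CO2 / M_C)
EF = 0.8469 * (44/12)
EF = 0.8469 * 3.666667 = 3.1053 kg_CO2/kg_fuel


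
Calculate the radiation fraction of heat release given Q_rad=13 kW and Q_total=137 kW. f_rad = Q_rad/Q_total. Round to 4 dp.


f_rad = Q_rad / Q_total
f_rad = 13 / 137 = 0.0949


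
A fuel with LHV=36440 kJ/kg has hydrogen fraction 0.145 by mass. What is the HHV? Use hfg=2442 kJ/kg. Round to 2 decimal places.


HHV = LHV + hfg * 9 * H
Water addition = 2442 * 9 * 0.145 = 3186.810 kJ/kg
HHV = 36440 + 3186.810 = 39626.81 kJ/kg


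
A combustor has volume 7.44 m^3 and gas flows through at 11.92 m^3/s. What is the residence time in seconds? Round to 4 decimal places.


tau = V / Q_flow
tau = 7.44 / 11.92 = 0.6242 s


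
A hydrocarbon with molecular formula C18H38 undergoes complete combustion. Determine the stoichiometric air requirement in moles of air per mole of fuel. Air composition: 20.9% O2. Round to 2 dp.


Balanced combustion: C18H38 + 27.5 O2 -> 18 CO2 + 19 H2O
O2 needed = C + H/4 = 18 + 38/4 = 27.50 moles
Air moles = O2 / 0.209 = 27.50 / 0.209 = 131.58 moles air


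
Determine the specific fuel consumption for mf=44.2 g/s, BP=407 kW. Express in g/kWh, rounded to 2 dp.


SFC = (mf / BP) * 3600
Rate = 44.2 / 407 = 0.108600 g/(s*kW)
SFC = 0.108600 * 3600 = 390.96 g/kWh


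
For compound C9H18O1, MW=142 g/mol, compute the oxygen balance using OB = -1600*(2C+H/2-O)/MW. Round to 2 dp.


OB = -1600 * (2C + H/2 - O) / MW
Inner = 2*9 + 18/2 - 1 = 26.00
OB = -1600 * 26.00 / 142 = -292.96%


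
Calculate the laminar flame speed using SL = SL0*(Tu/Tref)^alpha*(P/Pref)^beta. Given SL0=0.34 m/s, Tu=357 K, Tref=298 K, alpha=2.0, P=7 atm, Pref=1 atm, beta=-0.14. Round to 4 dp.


SL = SL0 * (Tu/Tref)^alpha * (P/Pref)^beta
T ratio = 357/298 = 1.19798658
(T ratio)^alpha = 1.19798658^2.0 = 1.435172
(P/Pref)^beta = 7^(-0.14) = 0.761529
SL = 0.34 * 1.435172 * 0.761529 = 0.3716 m/s


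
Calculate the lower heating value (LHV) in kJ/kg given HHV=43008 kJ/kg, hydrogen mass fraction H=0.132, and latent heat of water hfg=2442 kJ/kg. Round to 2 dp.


LHV = HHV - hfg * 9 * H
Water correction = 2442 * 9 * 0.132 = 2901.096 kJ/kg
LHV = 43008 - 2901.096 = 40106.90 kJ/kg


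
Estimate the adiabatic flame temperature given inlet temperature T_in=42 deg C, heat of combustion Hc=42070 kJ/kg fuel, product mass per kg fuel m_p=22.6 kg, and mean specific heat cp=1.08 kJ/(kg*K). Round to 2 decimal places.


T_ad = T_in + Hc / (m_p * cp)
Denominator = 22.6 * 1.08 = 24.4080
Temperature rise = 42070 / 24.4080 = 1723.62 K
T_ad = 42 + 1723.62 = 1765.62 deg C


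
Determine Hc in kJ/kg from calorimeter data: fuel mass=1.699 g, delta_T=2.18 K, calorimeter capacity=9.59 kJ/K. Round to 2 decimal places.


Hc = C_cal * delta_T / m_fuel
Q_released = 9.59 * 2.18 = 20.9062 kJ
m_fuel = 1.699 g = 1.699/1000 kg = 0.001699 kg
Hc = 20.9062 / 0.001699 = 12305.00 kJ/kg


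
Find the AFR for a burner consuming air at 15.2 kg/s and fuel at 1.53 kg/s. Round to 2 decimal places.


AFR = m_air / m_fuel
AFR = 15.2 / 1.53 = 9.93


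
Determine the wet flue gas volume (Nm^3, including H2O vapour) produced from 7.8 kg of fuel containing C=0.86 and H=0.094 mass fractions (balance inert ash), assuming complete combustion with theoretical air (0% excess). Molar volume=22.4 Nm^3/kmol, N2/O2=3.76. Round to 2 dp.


Per kg fuel: CO2 = (C/12 kmol)*22.4 = (0.86/12)*22.4 = 1.60533 Nm^3
Per kg fuel: H2O = (H/2 kmol)*22.4 = (0.094/2)*22.4 = 1.05280 Nm^3
O2 needed per kg fuel = C/12 + H/4 = 0.86/12 + 0.094/4 = 0.09516667 kmol
Per kg fuel: N2 = O2*3.76*22.4 = 0.09516667*3.76*22.4 = 8.01532 Nm^3
Total per kg = 1.60533 + 1.05280 + 8.01532 = 10.67345 Nm^3
Total = 10.67345 * 7.8 = 83.25 Nm^3


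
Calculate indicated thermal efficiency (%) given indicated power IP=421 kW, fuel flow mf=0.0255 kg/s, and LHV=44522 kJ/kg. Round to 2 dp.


eta_ith = (IP / (mf * LHV)) * 100
Denominator = 0.0255 * 44522 = 1135.3110 kW
eta_ith = (421 / 1135.3110) * 100 = 37.08%


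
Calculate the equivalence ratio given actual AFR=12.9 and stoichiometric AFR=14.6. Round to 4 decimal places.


phi = AFR_stoich / AFR_actual
phi = 14.6 / 12.9 = 1.1318


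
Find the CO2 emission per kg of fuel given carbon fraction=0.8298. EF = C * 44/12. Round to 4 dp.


EF = C_frac * (M_CO2 / M_C)
EF = 0.8298 * (44/12)
EF = 0.8298 * 3.666667 = 3.0426 kg_CO2/kg_fuel


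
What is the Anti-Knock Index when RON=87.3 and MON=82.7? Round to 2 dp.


AKI = (RON + MON) / 2
AKI = (87.3 + 82.7) / 2
AKI = 170.0 / 2 = 85.00


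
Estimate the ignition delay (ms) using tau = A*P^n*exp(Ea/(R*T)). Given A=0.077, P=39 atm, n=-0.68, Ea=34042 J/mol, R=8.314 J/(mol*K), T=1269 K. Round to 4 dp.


tau = A * P^n * exp(Ea/(R*T))
P^n = 39^(-0.68) = 0.08280872
Ea/(R*T) = 34042/(8.314*1269) = 3.226587
exp(Ea/(R*T)) = 25.193533
tau = 0.077 * 0.08280872 * 25.193533 = 0.1606 ms


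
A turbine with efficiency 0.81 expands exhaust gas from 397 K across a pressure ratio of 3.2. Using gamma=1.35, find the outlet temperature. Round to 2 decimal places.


T_out = T_in * (1 - eta * (1 - PR^(-(gamma-1)/gamma)))
Exponent = -(1.35-1)/1.35 = -0.25925926
PR^exp = 3.2^(-0.25925926) = 0.73966521
Factor = 1 - 0.81*(1 - 0.73966521) = 0.78912882
T_out = 397 * 0.78912882 = 313.28 K


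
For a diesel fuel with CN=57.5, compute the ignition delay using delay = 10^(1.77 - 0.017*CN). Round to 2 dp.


delay = 10^(1.77 - 0.017*CN)
Exponent = 1.77 - 0.017*57.5 = 0.7925
delay = 10^0.7925 = 6.20 ms


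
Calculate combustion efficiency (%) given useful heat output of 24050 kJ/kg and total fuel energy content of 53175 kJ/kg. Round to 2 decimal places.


Efficiency = (Q_useful / Q_fuel) * 100
Efficiency = (24050 / 53175) * 100
Efficiency = 0.4523 * 100 = 45.23%


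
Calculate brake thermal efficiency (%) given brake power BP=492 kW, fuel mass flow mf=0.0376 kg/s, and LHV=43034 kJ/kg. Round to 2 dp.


eta_BTE = (BP / (mf * LHV)) * 100
Denominator = 0.0376 * 43034 = 1618.0784 kW
eta_BTE = (492 / 1618.0784) * 100 = 30.41%


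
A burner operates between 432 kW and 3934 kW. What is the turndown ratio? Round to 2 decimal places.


TDR = Q_max / Q_min
TDR = 3934 / 432 = 9.11


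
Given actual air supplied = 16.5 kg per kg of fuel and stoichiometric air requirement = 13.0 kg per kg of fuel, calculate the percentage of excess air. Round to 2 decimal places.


Excess air = actual - stoichiometric = 16.5 - 13.0 = 3.50 kg/kg fuel
Excess air % = (excess / stoich) * 100 = (3.50 / 13.0) * 100 = 26.92%


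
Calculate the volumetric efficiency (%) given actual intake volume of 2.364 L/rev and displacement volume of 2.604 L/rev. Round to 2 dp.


eta_v = (V_actual / V_disp) * 100
Ratio = 2.364 / 2.604 = 0.9078
eta_v = 0.9078 * 100 = 90.78%


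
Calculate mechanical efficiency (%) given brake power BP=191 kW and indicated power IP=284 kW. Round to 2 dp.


eta_mech = (BP / IP) * 100
Ratio = 191 / 284 = 0.6725
eta_mech = 0.6725 * 100 = 67.25%


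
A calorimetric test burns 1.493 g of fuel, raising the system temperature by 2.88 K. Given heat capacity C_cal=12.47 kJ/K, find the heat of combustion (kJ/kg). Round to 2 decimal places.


Hc = C_cal * delta_T / m_fuel
Q_released = 12.47 * 2.88 = 35.9136 kJ
m_fuel = 1.493 g = 1.493/1000 kg = 0.001493 kg
Hc = 35.9136 / 0.001493 = 24054.66 kJ/kg


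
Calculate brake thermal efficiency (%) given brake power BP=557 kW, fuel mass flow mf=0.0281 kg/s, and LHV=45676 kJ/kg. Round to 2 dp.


eta_BTE = (BP / (mf * LHV)) * 100
Denominator = 0.0281 * 45676 = 1283.4956 kW
eta_BTE = (557 / 1283.4956) * 100 = 43.40%


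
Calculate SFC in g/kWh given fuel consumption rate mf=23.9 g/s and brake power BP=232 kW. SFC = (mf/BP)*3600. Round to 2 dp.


SFC = (mf / BP) * 3600
Rate = 23.9 / 232 = 0.103017 g/(s*kW)
SFC = 0.103017 * 3600 = 370.86 g/kWh


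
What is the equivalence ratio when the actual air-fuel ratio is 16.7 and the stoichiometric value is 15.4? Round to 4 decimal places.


phi = AFR_stoich / AFR_actual
phi = 15.4 / 16.7 = 0.9222


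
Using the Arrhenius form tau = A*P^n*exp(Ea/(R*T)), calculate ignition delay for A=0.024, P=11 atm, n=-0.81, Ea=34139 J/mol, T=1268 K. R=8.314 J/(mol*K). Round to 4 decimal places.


tau = A * P^n * exp(Ea/(R*T))
P^n = 11^(-0.81) = 0.14337450
Ea/(R*T) = 34139/(8.314*1268) = 3.238333
exp(Ea/(R*T)) = 25.491196
tau = 0.024 * 0.14337450 * 25.491196 = 0.0877 ms


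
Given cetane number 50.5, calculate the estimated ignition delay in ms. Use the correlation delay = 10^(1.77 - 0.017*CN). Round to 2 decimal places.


delay = 10^(1.77 - 0.017*CN)
Exponent = 1.77 - 0.017*50.5 = 0.9115
delay = 10^0.9115 = 8.16 ms


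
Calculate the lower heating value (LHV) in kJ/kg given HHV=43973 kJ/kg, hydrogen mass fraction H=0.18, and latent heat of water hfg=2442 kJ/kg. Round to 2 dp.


LHV = HHV - hfg * 9 * H
Water correction = 2442 * 9 * 0.18 = 3956.040 kJ/kg
LHV = 43973 - 3956.040 = 40016.96 kJ/kg


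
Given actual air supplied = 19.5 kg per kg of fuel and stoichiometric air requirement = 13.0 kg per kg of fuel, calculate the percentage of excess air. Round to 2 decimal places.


Excess air = actual - stoichiometric = 19.5 - 13.0 = 6.50 kg/kg fuel
Excess air % = (excess / stoich) * 100 = (6.50 / 13.0) * 100 = 50.00%


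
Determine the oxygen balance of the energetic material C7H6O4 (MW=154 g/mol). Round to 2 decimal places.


OB = -1600 * (2C + H/2 - O) / MW
Inner = 2*7 + 6/2 - 4 = 13.00
OB = -1600 * 13.00 / 154 = -135.06%


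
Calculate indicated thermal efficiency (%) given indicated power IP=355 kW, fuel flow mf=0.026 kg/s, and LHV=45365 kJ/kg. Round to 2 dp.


eta_ith = (IP / (mf * LHV)) * 100
Denominator = 0.026 * 45365 = 1179.4900 kW
eta_ith = (355 / 1179.4900) * 100 = 30.10%


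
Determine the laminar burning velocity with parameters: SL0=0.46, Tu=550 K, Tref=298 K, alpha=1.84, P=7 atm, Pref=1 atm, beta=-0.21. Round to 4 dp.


SL = SL0 * (Tu/Tref)^alpha * (P/Pref)^beta
T ratio = 550/298 = 1.84563758
(T ratio)^alpha = 1.84563758^1.84 = 3.088228
(P/Pref)^beta = 7^(-0.21) = 0.664553
SL = 0.46 * 3.088228 * 0.664553 = 0.9441 m/s


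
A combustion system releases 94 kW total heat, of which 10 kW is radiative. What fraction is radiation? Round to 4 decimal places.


f_rad = Q_rad / Q_total
f_rad = 10 / 94 = 0.1064


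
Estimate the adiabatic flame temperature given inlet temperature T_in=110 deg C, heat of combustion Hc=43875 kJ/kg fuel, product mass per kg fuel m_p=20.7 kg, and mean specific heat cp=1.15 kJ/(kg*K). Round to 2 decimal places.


T_ad = T_in + Hc / (m_p * cp)
Denominator = 20.7 * 1.15 = 23.8050
Temperature rise = 43875 / 23.8050 = 1843.10 K
T_ad = 110 + 1843.10 = 1953.10 deg C


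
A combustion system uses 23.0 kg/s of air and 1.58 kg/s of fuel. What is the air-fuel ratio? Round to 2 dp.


AFR = m_air / m_fuel
AFR = 23.0 / 1.58 = 14.56


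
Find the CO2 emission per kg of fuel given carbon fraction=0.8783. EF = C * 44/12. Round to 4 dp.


EF = C_frac * (M_CO2 / M_C)
EF = 0.8783 * (44/12)
EF = 0.8783 * 3.666667 = 3.2204 kg_CO2/kg_fuel


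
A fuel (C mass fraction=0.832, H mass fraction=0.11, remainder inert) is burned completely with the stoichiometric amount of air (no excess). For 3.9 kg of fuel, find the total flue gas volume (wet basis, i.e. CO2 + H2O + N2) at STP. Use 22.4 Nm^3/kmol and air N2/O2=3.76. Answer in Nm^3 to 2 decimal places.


Per kg fuel: CO2 = (C/12 kmol)*22.4 = (0.832/12)*22.4 = 1.55307 Nm^3
Per kg fuel: H2O = (H/2 kmol)*22.4 = (0.11/2)*22.4 = 1.23200 Nm^3
O2 needed per kg fuel = C/12 + H/4 = 0.832/12 + 0.11/4 = 0.09683333 kmol
Per kg fuel: N2 = O2*3.76*22.4 = 0.09683333*3.76*22.4 = 8.15569 Nm^3
Total per kg = 1.55307 + 1.23200 + 8.15569 = 10.94076 Nm^3
Total = 10.94076 * 3.9 = 42.67 Nm^3


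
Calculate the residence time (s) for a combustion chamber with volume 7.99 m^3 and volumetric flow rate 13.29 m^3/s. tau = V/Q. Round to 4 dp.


tau = V / Q_flow
tau = 7.99 / 13.29 = 0.6012 s


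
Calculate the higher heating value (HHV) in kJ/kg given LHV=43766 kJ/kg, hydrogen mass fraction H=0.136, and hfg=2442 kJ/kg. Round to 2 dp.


HHV = LHV + hfg * 9 * H
Water addition = 2442 * 9 * 0.136 = 2989.008 kJ/kg
HHV = 43766 + 2989.008 = 46755.01 kJ/kg


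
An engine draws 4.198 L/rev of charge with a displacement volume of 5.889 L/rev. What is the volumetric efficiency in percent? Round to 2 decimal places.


eta_v = (V_actual / V_disp) * 100
Ratio = 4.198 / 5.889 = 0.7129
eta_v = 0.7129 * 100 = 71.29%


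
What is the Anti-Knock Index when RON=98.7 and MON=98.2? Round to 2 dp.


AKI = (RON + MON) / 2
AKI = (98.7 + 98.2) / 2
AKI = 196.9 / 2 = 98.45


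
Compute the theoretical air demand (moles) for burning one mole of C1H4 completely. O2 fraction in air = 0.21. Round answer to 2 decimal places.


Balanced combustion: C1H4 + 2 O2 -> 1 CO2 + 2 H2O
O2 needed = C + H/4 = 1 + 4/4 = 2.00 moles
Air moles = O2 / 0.21 = 2.00 / 0.21 = 9.52 moles air


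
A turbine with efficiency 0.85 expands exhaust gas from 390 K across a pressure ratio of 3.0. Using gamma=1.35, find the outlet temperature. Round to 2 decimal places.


T_out = T_in * (1 - eta * (1 - PR^(-(gamma-1)/gamma)))
Exponent = -(1.35-1)/1.35 = -0.25925926
PR^exp = 3.0^(-0.25925926) = 0.75214556
Factor = 1 - 0.85*(1 - 0.75214556) = 0.78932373
T_out = 390 * 0.78932373 = 307.84 K


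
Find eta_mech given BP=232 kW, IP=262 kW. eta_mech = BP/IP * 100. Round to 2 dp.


eta_mech = (BP / IP) * 100
Ratio = 232 / 262 = 0.8855
eta_mech = 0.8855 * 100 = 88.55%


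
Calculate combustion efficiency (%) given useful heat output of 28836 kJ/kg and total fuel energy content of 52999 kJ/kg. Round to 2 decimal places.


Efficiency = (Q_useful / Q_fuel) * 100
Efficiency = (28836 / 52999) * 100
Efficiency = 0.5441 * 100 = 54.41%


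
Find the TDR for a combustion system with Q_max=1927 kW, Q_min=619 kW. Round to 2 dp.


TDR = Q_max / Q_min
TDR = 1927 / 619 = 3.11


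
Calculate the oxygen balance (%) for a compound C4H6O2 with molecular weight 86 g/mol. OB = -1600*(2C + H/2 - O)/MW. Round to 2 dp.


OB = -1600 * (2C + H/2 - O) / MW
Inner = 2*4 + 6/2 - 2 = 9.00
OB = -1600 * 9.00 / 86 = -167.44%


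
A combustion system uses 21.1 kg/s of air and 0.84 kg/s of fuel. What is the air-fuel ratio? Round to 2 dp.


AFR = m_air / m_fuel
AFR = 21.1 / 0.84 = 25.12


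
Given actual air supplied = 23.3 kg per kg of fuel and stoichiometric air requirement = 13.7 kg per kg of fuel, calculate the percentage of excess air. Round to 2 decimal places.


Excess air = actual - stoichiometric = 23.3 - 13.7 = 9.60 kg/kg fuel
Excess air % = (excess / stoich) * 100 = (9.60 / 13.7) * 100 = 70.07%


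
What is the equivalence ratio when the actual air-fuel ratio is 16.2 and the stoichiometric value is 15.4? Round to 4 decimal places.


phi = AFR_stoich / AFR_actual
phi = 15.4 / 16.2 = 0.9506


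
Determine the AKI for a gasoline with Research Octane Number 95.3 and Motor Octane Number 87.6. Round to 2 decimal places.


AKI = (RON + MON) / 2
AKI = (95.3 + 87.6) / 2
AKI = 182.9 / 2 = 91.45


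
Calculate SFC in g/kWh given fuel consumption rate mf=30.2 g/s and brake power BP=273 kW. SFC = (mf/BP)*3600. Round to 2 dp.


SFC = (mf / BP) * 3600
Rate = 30.2 / 273 = 0.110623 g/(s*kW)
SFC = 0.110623 * 3600 = 398.24 g/kWh


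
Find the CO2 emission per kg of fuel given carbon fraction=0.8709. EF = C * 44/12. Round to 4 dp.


EF = C_frac * (M_CO2 / M_C)
EF = 0.8709 * (44/12)
EF = 0.8709 * 3.666667 = 3.1933 kg_CO2/kg_fuel


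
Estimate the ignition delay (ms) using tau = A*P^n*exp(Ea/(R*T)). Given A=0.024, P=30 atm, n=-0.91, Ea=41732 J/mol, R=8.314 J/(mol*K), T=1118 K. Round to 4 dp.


tau = A * P^n * exp(Ea/(R*T))
P^n = 30^(-0.91) = 0.04527096
Ea/(R*T) = 41732/(8.314*1118) = 4.489701
exp(Ea/(R*T)) = 89.094762
tau = 0.024 * 0.04527096 * 89.094762 = 0.0968 ms


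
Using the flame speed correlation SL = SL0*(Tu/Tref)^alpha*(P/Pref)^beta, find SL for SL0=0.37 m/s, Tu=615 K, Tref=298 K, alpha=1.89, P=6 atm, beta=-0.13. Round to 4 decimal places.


SL = SL0 * (Tu/Tref)^alpha * (P/Pref)^beta
T ratio = 615/298 = 2.06375839
(T ratio)^alpha = 2.06375839^1.89 = 3.932831
(P/Pref)^beta = 6^(-0.13) = 0.792210
SL = 0.37 * 3.932831 * 0.792210 = 1.1528 m/s


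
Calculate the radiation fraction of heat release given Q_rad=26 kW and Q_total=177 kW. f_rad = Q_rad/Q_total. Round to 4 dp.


f_rad = Q_rad / Q_total
f_rad = 26 / 177 = 0.1469


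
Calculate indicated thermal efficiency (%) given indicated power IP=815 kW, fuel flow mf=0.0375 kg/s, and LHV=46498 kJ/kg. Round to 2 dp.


eta_ith = (IP / (mf * LHV)) * 100
Denominator = 0.0375 * 46498 = 1743.6750 kW
eta_ith = (815 / 1743.6750) * 100 = 46.74%


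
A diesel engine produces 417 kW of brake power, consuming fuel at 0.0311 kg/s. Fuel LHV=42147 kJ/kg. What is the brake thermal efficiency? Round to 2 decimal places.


eta_BTE = (BP / (mf * LHV)) * 100
Denominator = 0.0311 * 42147 = 1310.7717 kW
eta_BTE = (417 / 1310.7717) * 100 = 31.81%


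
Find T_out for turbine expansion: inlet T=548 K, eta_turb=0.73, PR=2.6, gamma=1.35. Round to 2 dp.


T_out = T_in * (1 - eta * (1 - PR^(-(gamma-1)/gamma)))
Exponent = -(1.35-1)/1.35 = -0.25925926
PR^exp = 2.6^(-0.25925926) = 0.78057442
Factor = 1 - 0.73*(1 - 0.78057442) = 0.83981933
T_out = 548 * 0.83981933 = 460.22 K


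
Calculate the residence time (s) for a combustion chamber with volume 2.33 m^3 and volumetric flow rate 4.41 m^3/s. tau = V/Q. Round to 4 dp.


tau = V / Q_flow
tau = 2.33 / 4.41 = 0.5283 s


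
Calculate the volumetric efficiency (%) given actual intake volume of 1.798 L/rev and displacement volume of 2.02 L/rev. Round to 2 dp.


eta_v = (V_actual / V_disp) * 100
Ratio = 1.798 / 2.02 = 0.8901
eta_v = 0.8901 * 100 = 89.01%


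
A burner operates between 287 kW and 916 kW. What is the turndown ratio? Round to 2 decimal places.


TDR = Q_max / Q_min
TDR = 916 / 287 = 3.19


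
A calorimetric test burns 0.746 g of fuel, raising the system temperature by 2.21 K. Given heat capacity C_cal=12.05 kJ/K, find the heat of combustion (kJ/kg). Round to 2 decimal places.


Hc = C_cal * delta_T / m_fuel
Q_released = 12.05 * 2.21 = 26.6305 kJ
m_fuel = 0.746 g = 0.746/1000 kg = 0.000746 kg
Hc = 26.6305 / 0.000746 = 35697.72 kJ/kg


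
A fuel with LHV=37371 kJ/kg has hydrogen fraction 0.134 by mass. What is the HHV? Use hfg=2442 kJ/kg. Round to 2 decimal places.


HHV = LHV + hfg * 9 * H
Water addition = 2442 * 9 * 0.134 = 2945.052 kJ/kg
HHV = 37371 + 2945.052 = 40316.05 kJ/kg


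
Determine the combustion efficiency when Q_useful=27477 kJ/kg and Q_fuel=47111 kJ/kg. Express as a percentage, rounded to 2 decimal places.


Efficiency = (Q_useful / Q_fuel) * 100
Efficiency = (27477 / 47111) * 100
Efficiency = 0.5832 * 100 = 58.32%


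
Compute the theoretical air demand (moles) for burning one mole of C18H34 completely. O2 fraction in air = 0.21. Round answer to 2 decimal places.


Balanced combustion: C18H34 + 26.5 O2 -> 18 CO2 + 17 H2O
O2 needed = C + H/4 = 18 + 34/4 = 26.50 moles
Air moles = O2 / 0.21 = 26.50 / 0.21 = 126.19 moles air


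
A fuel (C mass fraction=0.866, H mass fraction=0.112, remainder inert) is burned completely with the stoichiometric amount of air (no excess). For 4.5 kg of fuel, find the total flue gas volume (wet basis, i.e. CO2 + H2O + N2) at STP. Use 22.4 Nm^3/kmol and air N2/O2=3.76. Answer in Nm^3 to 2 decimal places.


Per kg fuel: CO2 = (C/12 kmol)*22.4 = (0.866/12)*22.4 = 1.61653 Nm^3
Per kg fuel: H2O = (H/2 kmol)*22.4 = (0.112/2)*22.4 = 1.25440 Nm^3
O2 needed per kg fuel = C/12 + H/4 = 0.866/12 + 0.112/4 = 0.10016667 kmol
Per kg fuel: N2 = O2*3.76*22.4 = 0.10016667*3.76*22.4 = 8.43644 Nm^3
Total per kg = 1.61653 + 1.25440 + 8.43644 = 11.30737 Nm^3
Total = 11.30737 * 4.5 = 50.88 Nm^3
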